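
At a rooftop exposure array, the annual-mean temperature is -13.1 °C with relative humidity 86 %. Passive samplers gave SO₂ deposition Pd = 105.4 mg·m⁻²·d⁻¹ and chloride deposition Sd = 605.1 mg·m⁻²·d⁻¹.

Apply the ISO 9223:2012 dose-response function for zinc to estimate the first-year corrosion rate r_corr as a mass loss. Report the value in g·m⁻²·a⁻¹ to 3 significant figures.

r_corr = 18.7 g·m⁻²·a⁻¹

zinc: f(T) = +0.038·(T−10) [T≤10 °C] = -0.8778
  Pd branch = 0.0129·Pd^0.44·e^(0.046·RH+f) = 2.175 μm/a
  Sd branch = 0.0175·Sd^0.57·e^(0.008·RH+0.085·T) = 0.4404 μm/a
  r_corr = 2.175 + 0.4404 = 2.616 μm/a
Convert to mass loss: 2.616 μm/a × 7.14 g/cm³ = 18.68 g·m⁻²·a⁻¹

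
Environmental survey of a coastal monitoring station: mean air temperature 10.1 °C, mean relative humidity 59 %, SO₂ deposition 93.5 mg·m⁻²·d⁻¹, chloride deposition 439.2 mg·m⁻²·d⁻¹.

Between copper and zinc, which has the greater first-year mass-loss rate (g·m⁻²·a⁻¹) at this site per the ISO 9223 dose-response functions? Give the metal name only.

copper: temperature factor f = -0.080·(0.1) = -0.0080
  Pd branch = 0.0053·Pd^0.26·e^(0.059·RH+f) = 0.5559 μm/a
  Cl⁻ term: 0.01025·439.2^0.27·exp(0.036·59+0.049·10.1) = 0.7271
  sum: 0.5559 + 0.7271 → r_corr = 1.283 μm/a
  mass loss = 1.283 μm/a × 8.96 g/cm³ = 11.5 g·m⁻²·a⁻¹
zinc: f(T) = -0.071·(T−10) [T>10 °C] = -0.0071
  SO₂ term: 0.0129·93.5^0.44·exp(0.046·59-0.0071) = 1.423
  Sd branch = 0.0175·Sd^0.57·e^(0.008·RH+0.085·T) = 2.124 μm/a
  r_corr = 1.423 + 2.124 = 3.548 μm/a
  mass loss = 3.548 μm/a × 7.14 g/cm³ = 25.33 g·m⁻²·a⁻¹
Ordering by g·m⁻²·a⁻¹: zinc (25.3) > copper (11.5)

zinc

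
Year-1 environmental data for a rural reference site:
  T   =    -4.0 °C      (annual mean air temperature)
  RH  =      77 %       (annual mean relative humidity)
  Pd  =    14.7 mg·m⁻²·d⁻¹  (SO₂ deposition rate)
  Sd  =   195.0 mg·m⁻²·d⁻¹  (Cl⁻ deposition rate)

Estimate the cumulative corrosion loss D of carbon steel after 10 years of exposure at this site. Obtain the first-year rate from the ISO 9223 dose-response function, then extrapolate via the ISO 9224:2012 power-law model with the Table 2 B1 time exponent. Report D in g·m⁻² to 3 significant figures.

D(10) = 866 g·m⁻²

carbon steel: T≤10 °C ⇒ hinge +0.150·(-4.0−10) = -2.1000
  sulphur-dioxide contribution → 4.09 μm/a
  chloride contribution → 29.01 μm/a
  ⇒ r_corr(carbon steel) = 33.1 μm/a
Long-term exponent b (ISO 9224 Table 2, B1) = 0.523
  D(10) = 33.1 × 10^0.523 = 33.1 × 3.334 = 110.3 μm
  Mass loss = 110.3 μm × 7.85 g/cm³ = 866.2 g·m⁻²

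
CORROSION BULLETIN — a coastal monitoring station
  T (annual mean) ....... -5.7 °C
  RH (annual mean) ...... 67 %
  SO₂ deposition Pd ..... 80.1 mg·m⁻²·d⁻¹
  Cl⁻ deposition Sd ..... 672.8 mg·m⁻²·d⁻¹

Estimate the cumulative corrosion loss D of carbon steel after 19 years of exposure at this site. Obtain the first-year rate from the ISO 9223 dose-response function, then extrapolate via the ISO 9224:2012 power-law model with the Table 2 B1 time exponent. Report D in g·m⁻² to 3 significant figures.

carbon steel: f(T) = +0.150·(T−10) [T≤10 °C] = -2.3550
  sulphur-dioxide contribution → 6.267 μm/a
  chloride contribution → 41.99 μm/a
  total first-year rate 48.25 μm/a
ISO 9224: D(t) = r_corr · t^b with b = 0.523 (carbon steel, B1)
  D(19) = 48.25 × 19^0.523 = 48.25 × 4.664 = 225.1 μm
  Mass loss = 225.1 μm × 7.85 g/cm³ = 1767 g·m⁻²

D(19) = 1.77e+03 g·m⁻²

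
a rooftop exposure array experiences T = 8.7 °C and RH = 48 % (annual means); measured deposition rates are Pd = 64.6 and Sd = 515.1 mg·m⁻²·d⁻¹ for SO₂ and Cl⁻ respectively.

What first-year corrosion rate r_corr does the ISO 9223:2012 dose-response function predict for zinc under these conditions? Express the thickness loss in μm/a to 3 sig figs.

zinc: f(T) = +0.038·(T−10) [T≤10 °C] = -0.0494
  SO₂ term: 0.0129·64.6^0.44·exp(0.046·48-0.0494) = 0.6991
  Sd branch = 0.0175·Sd^0.57·e^(0.008·RH+0.085·T) = 1.891 μm/a
  sum: 0.6991 + 1.891 → r_corr = 2.59 μm/a

r_corr = 2.59 μm/a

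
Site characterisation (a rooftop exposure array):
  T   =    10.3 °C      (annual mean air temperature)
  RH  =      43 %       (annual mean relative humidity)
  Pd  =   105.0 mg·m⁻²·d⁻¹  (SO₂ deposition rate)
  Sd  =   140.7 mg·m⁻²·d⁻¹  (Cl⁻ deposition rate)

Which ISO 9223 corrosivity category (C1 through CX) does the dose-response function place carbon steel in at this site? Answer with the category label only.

carbon steel: T>10 °C ⇒ hinge -0.054·(10.3−10) = -0.0162
  SO₂ term: 1.77·105.0^0.52·exp(0.02·43-0.0162) = 46.29
  Cl⁻ term: 0.102·140.7^0.62·exp(0.033·43+0.04·10.3) = 13.67
  sum: 46.29 + 13.67 → r_corr = 59.95 μm/a
60 μm/a falls in (50, 80] for carbon steel → category C4

C4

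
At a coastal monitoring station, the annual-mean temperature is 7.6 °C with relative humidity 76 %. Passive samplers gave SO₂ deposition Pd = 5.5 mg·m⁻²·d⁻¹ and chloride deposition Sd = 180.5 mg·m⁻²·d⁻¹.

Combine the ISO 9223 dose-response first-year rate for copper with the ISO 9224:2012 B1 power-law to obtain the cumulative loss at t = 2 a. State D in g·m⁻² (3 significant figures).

copper: T≤10 °C ⇒ hinge +0.126·(7.6−10) = -0.3024
  SO₂ term: 0.0053·5.5^0.26·exp(0.059·76-0.3024) = 0.5405
  Cl⁻ term: 0.01025·180.5^0.27·exp(0.036·76+0.049·7.6) = 0.9331
  sum: 0.5405 + 0.9331 → r_corr = 1.474 μm/a
Power-law: D(2) = r_corr · 2^0.667
  D(2) = 1.474 × 2^0.667 = 1.474 × 1.588 = 2.34 μm
  Mass loss = 2.34 μm × 8.96 g/cm³ = 20.96 g·m⁻²

D(2) = 21.0 g·m⁻²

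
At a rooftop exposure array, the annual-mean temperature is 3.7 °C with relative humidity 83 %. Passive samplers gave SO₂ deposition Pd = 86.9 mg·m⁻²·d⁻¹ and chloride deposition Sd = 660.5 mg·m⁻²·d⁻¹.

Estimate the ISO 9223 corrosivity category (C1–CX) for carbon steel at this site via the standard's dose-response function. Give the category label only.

carbon steel: temperature factor f = +0.150·(-6.3) = -0.9450
  Pd branch = 1.77·Pd^0.52·e^(0.02·RH+f) = 36.88 μm/a
  Cl⁻ term: 0.102·660.5^0.62·exp(0.033·83+0.04·3.7) = 102.5
  sum: 36.88 + 102.5 → r_corr = 139.4 μm/a
139 μm/a falls in (80, 200] for carbon steel → category C5

C5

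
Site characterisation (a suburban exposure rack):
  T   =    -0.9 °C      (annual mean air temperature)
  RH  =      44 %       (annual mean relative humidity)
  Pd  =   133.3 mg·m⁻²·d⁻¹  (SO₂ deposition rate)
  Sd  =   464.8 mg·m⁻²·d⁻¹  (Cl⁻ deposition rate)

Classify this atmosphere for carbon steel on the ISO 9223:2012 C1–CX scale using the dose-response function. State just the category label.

C3

carbon steel: temperature factor f = +0.150·(-10.9) = -1.6350
  sulphur-dioxide contribution → 10.59 μm/a
  chloride contribution → 18.94 μm/a
  ⇒ r_corr(carbon steel) = 29.53 μm/a
ISO 9223 Table 2 (carbon steel): 25 < 29.5 ≤ 50 μm/a ⇒ C3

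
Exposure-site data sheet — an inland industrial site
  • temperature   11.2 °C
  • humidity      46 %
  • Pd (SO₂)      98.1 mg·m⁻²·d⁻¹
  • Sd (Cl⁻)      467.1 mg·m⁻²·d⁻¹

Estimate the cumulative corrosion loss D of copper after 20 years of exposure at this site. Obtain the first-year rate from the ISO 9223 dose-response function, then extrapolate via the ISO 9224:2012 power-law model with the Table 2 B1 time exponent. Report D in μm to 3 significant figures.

D(20) = 5.37 μm

copper: f(T) = -0.080·(T−10) [T>10 °C] = -0.0960
  SO₂ term: 0.0053·98.1^0.26·exp(0.059·46-0.0960) = 0.2394
  Cl⁻ term: 0.01025·467.1^0.27·exp(0.036·46+0.049·11.2) = 0.4886
  r_corr = 0.2394 + 0.4886 = 0.728 μm/a
Long-term exponent b (ISO 9224 Table 2, B1) = 0.667
  D(20) = 0.728 × 20^0.667 = 0.728 × 7.375 = 5.37 μm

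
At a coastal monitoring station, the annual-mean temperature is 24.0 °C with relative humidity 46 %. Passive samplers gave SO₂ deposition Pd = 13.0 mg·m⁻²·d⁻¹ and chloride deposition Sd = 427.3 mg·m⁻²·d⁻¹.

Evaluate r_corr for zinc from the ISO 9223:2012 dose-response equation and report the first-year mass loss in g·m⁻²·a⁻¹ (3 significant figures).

r_corr = 44.7 g·m⁻²·a⁻¹

zinc: f(T) = -0.071·(T−10) [T>10 °C] = -0.9940
  SO₂ term: 0.0129·13.0^0.44·exp(0.046·46-0.9940) = 0.1225
  Cl⁻ term: 0.0175·427.3^0.57·exp(0.008·46+0.085·24.0) = 6.142
  sum: 0.1225 + 6.142 → r_corr = 6.265 μm/a
Convert to mass loss: 6.265 μm/a × 7.14 g/cm³ = 44.73 g·m⁻²·a⁻¹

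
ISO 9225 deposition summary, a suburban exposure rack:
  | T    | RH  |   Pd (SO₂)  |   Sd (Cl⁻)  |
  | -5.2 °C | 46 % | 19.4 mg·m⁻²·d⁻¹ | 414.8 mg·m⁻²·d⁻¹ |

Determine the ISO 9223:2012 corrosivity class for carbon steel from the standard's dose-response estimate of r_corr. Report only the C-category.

carbon steel: f(T) = +0.150·(T−10) [T≤10 °C] = -2.2800
  sulphur-dioxide contribution → 2.123 μm/a
  chloride contribution → 15.87 μm/a
  total first-year rate 17.99 μm/a
ISO 9223 Table 2 (carbon steel): 1.3 < 18 ≤ 25 μm/a ⇒ C2

C2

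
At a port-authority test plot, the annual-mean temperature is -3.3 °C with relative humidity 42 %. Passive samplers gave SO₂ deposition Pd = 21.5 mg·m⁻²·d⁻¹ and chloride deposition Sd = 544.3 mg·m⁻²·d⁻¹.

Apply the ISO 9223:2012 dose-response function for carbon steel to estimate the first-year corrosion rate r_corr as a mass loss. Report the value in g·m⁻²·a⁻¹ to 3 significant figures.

carbon steel: temperature factor f = +0.150·(-13.3) = -1.9950
  SO₂ term: 1.77·21.5^0.52·exp(0.02·42-1.9950) = 2.749
  Sd branch = 0.102·Sd^0.62·e^(0.033·RH+0.04·T) = 17.76 μm/a
  r_corr = 2.749 + 17.76 = 20.51 μm/a
Convert to mass loss: 20.51 μm/a × 7.85 g/cm³ = 161 g·m⁻²·a⁻¹

r_corr = 161 g·m⁻²·a⁻¹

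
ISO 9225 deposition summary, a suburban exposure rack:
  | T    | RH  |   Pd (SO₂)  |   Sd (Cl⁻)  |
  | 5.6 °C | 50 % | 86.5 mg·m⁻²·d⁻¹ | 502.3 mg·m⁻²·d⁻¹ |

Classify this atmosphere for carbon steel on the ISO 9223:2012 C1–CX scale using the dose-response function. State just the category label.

C4

carbon steel: f(T) = +0.150·(T−10) [T≤10 °C] = -0.6600
  Pd branch = 1.77·Pd^0.52·e^(0.02·RH+f) = 25.29 μm/a
  Sd branch = 0.102·Sd^0.62·e^(0.033·RH+0.04·T) = 31.41 μm/a
  r_corr = 25.29 + 31.41 = 56.7 μm/a
ISO 9223 Table 2 (carbon steel): 50 < 56.7 ≤ 80 μm/a ⇒ C4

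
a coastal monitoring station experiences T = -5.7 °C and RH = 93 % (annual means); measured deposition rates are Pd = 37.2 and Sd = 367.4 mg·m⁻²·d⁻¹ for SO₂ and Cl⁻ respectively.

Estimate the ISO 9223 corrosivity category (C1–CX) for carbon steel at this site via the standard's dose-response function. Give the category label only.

carbon steel: f(T) = +0.150·(T−10) [T≤10 °C] = -2.3550
  sulphur-dioxide contribution → 7.074 μm/a
  chloride contribution → 68.05 μm/a
  total first-year rate 75.12 μm/a
Category bounds: 50…80 μm/a bracket r_corr ⇒ C4

C4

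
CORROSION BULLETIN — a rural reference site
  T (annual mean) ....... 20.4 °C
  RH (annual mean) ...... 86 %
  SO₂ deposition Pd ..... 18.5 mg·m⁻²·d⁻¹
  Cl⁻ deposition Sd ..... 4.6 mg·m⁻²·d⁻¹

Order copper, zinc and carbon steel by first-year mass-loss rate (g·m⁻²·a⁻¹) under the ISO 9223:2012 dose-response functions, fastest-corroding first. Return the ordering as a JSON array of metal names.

["carbon steel", "copper", "zinc"]

copper: f(T) = -0.080·(T−10) [T>10 °C] = -0.8320
  Pd branch = 0.0053·Pd^0.26·e^(0.059·RH+f) = 0.7871 μm/a
  Cl⁻ term: 0.01025·4.6^0.27·exp(0.036·86+0.049·20.4) = 0.9297
  sum: 0.7871 + 0.9297 → r_corr = 1.717 μm/a
  mass loss = 1.717 μm/a × 8.96 g/cm³ = 15.38 g·m⁻²·a⁻¹
zinc: temperature factor f = -0.071·(10.4) = -0.7384
  Pd branch = 0.0129·Pd^0.44·e^(0.046·RH+f) = 1.163 μm/a
  Cl⁻ term: 0.0175·4.6^0.57·exp(0.008·86+0.085·20.4) = 0.4706
  sum: 1.163 + 0.4706 → r_corr = 1.633 μm/a
  mass loss = 1.633 μm/a × 7.14 g/cm³ = 11.66 g·m⁻²·a⁻¹
carbon steel: T>10 °C ⇒ hinge -0.054·(20.4−10) = -0.5616
  SO₂ term: 1.77·18.5^0.52·exp(0.02·86-0.5616) = 25.7
  Sd branch = 0.102·Sd^0.62·e^(0.033·RH+0.04·T) = 10.15 μm/a
  sum: 25.7 + 10.15 → r_corr = 35.85 μm/a
  mass loss = 35.85 μm/a × 7.85 g/cm³ = 281.4 g·m⁻²·a⁻¹
Ordering by g·m⁻²·a⁻¹: carbon steel (281) > copper (15.4) > zinc (11.7)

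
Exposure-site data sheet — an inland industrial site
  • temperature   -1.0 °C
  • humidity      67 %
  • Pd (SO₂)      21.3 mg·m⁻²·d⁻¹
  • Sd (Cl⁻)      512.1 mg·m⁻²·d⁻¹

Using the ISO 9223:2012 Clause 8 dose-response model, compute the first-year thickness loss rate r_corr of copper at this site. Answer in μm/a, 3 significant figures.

copper: f(T) = +0.126·(T−10) [T≤10 °C] = -1.3860
  sulphur-dioxide contribution → 0.1529 μm/a
  chloride contribution → 0.5868 μm/a
  ⇒ r_corr(copper) = 0.7397 μm/a

r_corr = 0.740 μm/a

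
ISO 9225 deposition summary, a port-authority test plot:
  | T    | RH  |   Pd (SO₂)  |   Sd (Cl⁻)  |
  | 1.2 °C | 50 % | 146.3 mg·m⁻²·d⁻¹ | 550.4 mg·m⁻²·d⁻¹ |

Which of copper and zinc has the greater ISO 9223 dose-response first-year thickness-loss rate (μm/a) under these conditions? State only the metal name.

copper: T≤10 °C ⇒ hinge +0.126·(1.2−10) = -1.1088
  sulphur-dioxide contribution → 0.1221 μm/a
  chloride contribution → 0.3614 μm/a
  total first-year rate 0.4835 μm/a
zinc: temperature factor f = +0.038·(-8.8) = -0.3344
  sulphur-dioxide contribution → 0.8259 μm/a
  chloride contribution → 1.055 μm/a
  ⇒ r_corr(zinc) = 1.881 μm/a
Ordering by μm/a: zinc (1.88) > copper (0.484)

zinc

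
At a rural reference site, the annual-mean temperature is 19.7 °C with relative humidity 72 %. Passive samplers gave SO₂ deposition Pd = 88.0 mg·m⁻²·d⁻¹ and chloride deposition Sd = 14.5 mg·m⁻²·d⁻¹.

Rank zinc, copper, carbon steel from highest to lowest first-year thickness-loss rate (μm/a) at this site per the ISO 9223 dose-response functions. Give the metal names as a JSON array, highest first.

["carbon steel", "zinc", "copper"]

zinc: T>10 °C ⇒ hinge -0.071·(19.7−10) = -0.6887
  sulphur-dioxide contribution → 1.275 μm/a
  chloride contribution → 0.7628 μm/a
  total first-year rate 2.038 μm/a
copper: f(T) = -0.080·(T−10) [T>10 °C] = -0.7760
  sulphur-dioxide contribution → 0.5467 μm/a
  chloride contribution → 0.74 μm/a
  ⇒ r_corr(copper) = 1.287 μm/a
carbon steel: f(T) = -0.054·(T−10) [T>10 °C] = -0.5238
  sulphur-dioxide contribution → 45.39 μm/a
  chloride contribution → 12.67 μm/a
  total first-year rate 58.06 μm/a
Ordering by μm/a: carbon steel (58.1) > zinc (2.04) > copper (1.29)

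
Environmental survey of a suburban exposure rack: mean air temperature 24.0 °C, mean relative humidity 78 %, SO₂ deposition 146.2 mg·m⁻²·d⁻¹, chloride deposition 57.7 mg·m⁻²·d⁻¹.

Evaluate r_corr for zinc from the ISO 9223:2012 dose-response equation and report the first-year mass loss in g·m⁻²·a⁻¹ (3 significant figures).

zinc: f(T) = -0.071·(T−10) [T>10 °C] = -0.9940
  sulphur-dioxide contribution → 1.548 μm/a
  chloride contribution → 2.534 μm/a
  ⇒ r_corr(zinc) = 4.082 μm/a
Convert to mass loss: 4.082 μm/a × 7.14 g/cm³ = 29.15 g·m⁻²·a⁻¹

r_corr = 29.1 g·m⁻²·a⁻¹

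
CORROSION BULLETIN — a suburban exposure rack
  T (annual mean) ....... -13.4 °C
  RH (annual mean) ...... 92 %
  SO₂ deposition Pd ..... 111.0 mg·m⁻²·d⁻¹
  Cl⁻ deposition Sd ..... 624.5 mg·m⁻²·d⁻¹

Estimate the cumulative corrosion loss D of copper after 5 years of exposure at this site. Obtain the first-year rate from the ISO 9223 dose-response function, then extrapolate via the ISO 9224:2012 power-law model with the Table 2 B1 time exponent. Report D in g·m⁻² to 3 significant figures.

copper: temperature factor f = +0.126·(-23.4) = -2.9484
  Pd branch = 0.0053·Pd^0.26·e^(0.059·RH+f) = 0.2152 μm/a
  Cl⁻ term: 0.01025·624.5^0.27·exp(0.036·92+0.049·-13.4) = 0.8294
  r_corr = 0.2152 + 0.8294 = 1.045 μm/a
ISO 9224: D(t) = r_corr · t^b with b = 0.667 (copper, B1)
  D(5) = 1.045 × 5^0.667 = 1.045 × 2.926 = 3.056 μm
  Mass loss = 3.056 μm × 8.96 g/cm³ = 27.38 g·m⁻²

D(5) = 27.4 g·m⁻²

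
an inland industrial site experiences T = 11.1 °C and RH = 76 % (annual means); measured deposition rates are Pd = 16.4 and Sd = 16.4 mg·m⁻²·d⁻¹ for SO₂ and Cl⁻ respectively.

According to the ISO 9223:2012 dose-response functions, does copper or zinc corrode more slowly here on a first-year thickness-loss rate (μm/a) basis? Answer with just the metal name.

copper: T>10 °C ⇒ hinge -0.080·(11.1−10) = -0.0880
  sulphur-dioxide contribution → 0.8898 μm/a
  chloride contribution → 0.5797 μm/a
  ⇒ r_corr(copper) = 1.469 μm/a
zinc: f(T) = -0.071·(T−10) [T>10 °C] = -0.0781
  sulphur-dioxide contribution → 1.347 μm/a
  chloride contribution → 0.4067 μm/a
  total first-year rate 1.754 μm/a
Ordering by μm/a: zinc (1.75) > copper (1.47)

copper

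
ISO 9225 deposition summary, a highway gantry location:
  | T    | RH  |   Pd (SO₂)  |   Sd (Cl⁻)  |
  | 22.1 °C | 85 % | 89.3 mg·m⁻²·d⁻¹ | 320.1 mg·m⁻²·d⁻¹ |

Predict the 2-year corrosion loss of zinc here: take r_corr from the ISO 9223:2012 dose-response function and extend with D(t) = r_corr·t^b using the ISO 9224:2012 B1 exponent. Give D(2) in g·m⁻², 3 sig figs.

D(2) = 101 g·m⁻²

zinc: f(T) = -0.071·(T−10) [T>10 °C] = -0.8591
  Pd branch = 0.0129·Pd^0.44·e^(0.046·RH+f) = 1.968 μm/a
  Cl⁻ term: 0.0175·320.1^0.57·exp(0.008·85+0.085·22.1) = 6.056
  sum: 1.968 + 6.056 → r_corr = 8.024 μm/a
Long-term exponent b (ISO 9224 Table 2, B1) = 0.813
  D(2) = 8.024 × 2^0.813 = 8.024 × 1.757 = 14.1 μm
  Mass loss = 14.1 μm × 7.14 g/cm³ = 100.7 g·m⁻²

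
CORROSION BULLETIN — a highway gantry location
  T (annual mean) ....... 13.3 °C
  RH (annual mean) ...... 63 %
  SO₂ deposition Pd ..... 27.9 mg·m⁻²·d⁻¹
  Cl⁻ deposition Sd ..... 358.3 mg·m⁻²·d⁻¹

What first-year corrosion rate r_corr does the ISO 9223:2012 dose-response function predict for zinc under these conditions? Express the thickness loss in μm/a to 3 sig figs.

zinc: f(T) = -0.071·(T−10) [T>10 °C] = -0.2343
  SO₂ term: 0.0129·27.9^0.44·exp(0.046·63-0.2343) = 0.8007
  Cl⁻ term: 0.0175·358.3^0.57·exp(0.008·63+0.085·13.3) = 2.563
  r_corr = 0.8007 + 2.563 = 3.364 μm/a

r_corr = 3.36 μm/a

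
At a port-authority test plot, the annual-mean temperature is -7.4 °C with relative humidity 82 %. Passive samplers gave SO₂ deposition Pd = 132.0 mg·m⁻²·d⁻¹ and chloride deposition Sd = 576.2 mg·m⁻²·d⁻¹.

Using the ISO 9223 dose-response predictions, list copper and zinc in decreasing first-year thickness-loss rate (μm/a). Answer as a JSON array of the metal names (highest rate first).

copper: f(T) = +0.126·(T−10) [T≤10 °C] = -2.1924
  Pd branch = 0.0053·Pd^0.26·e^(0.059·RH+f) = 0.2658 μm/a
  Cl⁻ term: 0.01025·576.2^0.27·exp(0.036·82+0.049·-7.4) = 0.7597
  r_corr = 0.2658 + 0.7597 = 1.026 μm/a
zinc: f(T) = +0.038·(T−10) [T≤10 °C] = -0.6612
  Pd branch = 0.0129·Pd^0.44·e^(0.046·RH+f) = 2.481 μm/a
  Sd branch = 0.0175·Sd^0.57·e^(0.008·RH+0.085·T) = 0.6734 μm/a
  sum: 2.481 + 0.6734 → r_corr = 3.155 μm/a
Ordering by μm/a: zinc (3.15) > copper (1.03)

["zinc", "copper"]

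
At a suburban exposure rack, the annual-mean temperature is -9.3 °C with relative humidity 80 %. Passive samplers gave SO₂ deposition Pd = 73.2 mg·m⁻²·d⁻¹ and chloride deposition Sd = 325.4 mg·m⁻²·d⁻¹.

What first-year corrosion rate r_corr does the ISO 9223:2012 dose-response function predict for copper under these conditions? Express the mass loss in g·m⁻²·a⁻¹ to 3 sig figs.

copper: temperature factor f = +0.126·(-19.3) = -2.4318
  SO₂ term: 0.0053·73.2^0.26·exp(0.059·80-2.4318) = 0.1595
  Cl⁻ term: 0.01025·325.4^0.27·exp(0.036·80+0.049·-9.3) = 0.552
  r_corr = 0.1595 + 0.552 = 0.7115 μm/a
Convert to mass loss: 0.7115 μm/a × 8.96 g/cm³ = 6.375 g·m⁻²·a⁻¹

r_corr = 6.38 g·m⁻²·a⁻¹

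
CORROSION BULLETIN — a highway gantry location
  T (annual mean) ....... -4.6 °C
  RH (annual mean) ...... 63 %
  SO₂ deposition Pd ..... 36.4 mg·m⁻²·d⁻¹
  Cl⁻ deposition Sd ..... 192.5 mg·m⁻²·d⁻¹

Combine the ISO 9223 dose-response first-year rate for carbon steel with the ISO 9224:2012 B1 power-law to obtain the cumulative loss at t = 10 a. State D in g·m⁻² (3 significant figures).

D(10) = 582 g·m⁻²

carbon steel: temperature factor f = +0.150·(-14.6) = -2.1900
  Pd branch = 1.77·Pd^0.52·e^(0.02·RH+f) = 4.527 μm/a
  Sd branch = 0.102·Sd^0.62·e^(0.033·RH+0.04·T) = 17.7 μm/a
  r_corr = 4.527 + 17.7 = 22.23 μm/a
ISO 9224: D(t) = r_corr · t^b with b = 0.523 (carbon steel, B1)
  D(10) = 22.23 × 10^0.523 = 22.23 × 3.334 = 74.11 μm
  Mass loss = 74.11 μm × 7.85 g/cm³ = 581.7 g·m⁻²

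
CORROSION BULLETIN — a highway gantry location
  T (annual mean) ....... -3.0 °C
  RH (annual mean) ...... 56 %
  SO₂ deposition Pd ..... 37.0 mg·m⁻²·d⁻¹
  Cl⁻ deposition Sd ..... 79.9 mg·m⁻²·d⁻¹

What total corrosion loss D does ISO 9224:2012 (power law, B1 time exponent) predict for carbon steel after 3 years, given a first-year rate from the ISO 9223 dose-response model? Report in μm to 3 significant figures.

D(3) = 24.4 μm

carbon steel: T≤10 °C ⇒ hinge +0.150·(-3.0−10) = -1.9500
  sulphur-dioxide contribution → 5.046 μm/a
  chloride contribution → 8.682 μm/a
  ⇒ r_corr(carbon steel) = 13.73 μm/a
Long-term exponent b (ISO 9224 Table 2, B1) = 0.523
  D(3) = 13.73 × 3^0.523 = 13.73 × 1.776 = 24.39 μm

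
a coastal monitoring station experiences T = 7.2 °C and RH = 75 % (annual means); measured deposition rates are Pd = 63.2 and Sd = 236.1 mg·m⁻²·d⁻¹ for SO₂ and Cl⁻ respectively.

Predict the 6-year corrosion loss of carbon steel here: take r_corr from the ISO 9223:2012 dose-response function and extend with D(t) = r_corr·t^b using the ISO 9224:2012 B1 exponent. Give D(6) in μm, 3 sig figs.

carbon steel: T≤10 °C ⇒ hinge +0.150·(7.2−10) = -0.4200
  Pd branch = 1.77·Pd^0.52·e^(0.02·RH+f) = 45.02 μm/a
  Sd branch = 0.102·Sd^0.62·e^(0.033·RH+0.04·T) = 47.85 μm/a
  sum: 45.02 + 47.85 → r_corr = 92.87 μm/a
Long-term exponent b (ISO 9224 Table 2, B1) = 0.523
  D(6) = 92.87 × 6^0.523 = 92.87 × 2.553 = 237 μm

D(6) = 237 μm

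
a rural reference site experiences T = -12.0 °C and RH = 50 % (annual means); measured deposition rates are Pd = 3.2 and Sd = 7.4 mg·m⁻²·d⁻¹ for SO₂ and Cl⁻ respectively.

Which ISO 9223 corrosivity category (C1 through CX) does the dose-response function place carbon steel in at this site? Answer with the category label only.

C2

carbon steel: T≤10 °C ⇒ hinge +0.150·(-12.0−10) = -3.3000
  SO₂ term: 1.77·3.2^0.52·exp(0.02·50-3.3000) = 0.3249
  Sd branch = 0.102·Sd^0.62·e^(0.033·RH+0.04·T) = 1.137 μm/a
  r_corr = 0.3249 + 1.137 = 1.462 μm/a
Category bounds: 1.3…25 μm/a bracket r_corr ⇒ C2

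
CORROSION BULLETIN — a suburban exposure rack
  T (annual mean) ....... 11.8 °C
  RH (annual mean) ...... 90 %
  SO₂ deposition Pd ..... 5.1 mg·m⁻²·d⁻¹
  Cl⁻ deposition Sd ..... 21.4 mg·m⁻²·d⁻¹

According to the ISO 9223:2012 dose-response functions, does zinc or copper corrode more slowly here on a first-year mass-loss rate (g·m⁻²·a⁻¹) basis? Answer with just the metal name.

zinc: T>10 °C ⇒ hinge -0.071·(11.8−10) = -0.1278
  SO₂ term: 0.0129·5.1^0.44·exp(0.046·90-0.1278) = 1.46
  Cl⁻ term: 0.0175·21.4^0.57·exp(0.008·90+0.085·11.8) = 0.5619
  sum: 1.46 + 0.5619 → r_corr = 2.022 μm/a
  mass loss = 2.022 μm/a × 7.14 g/cm³ = 14.44 g·m⁻²·a⁻¹
copper: T>10 °C ⇒ hinge -0.080·(11.8−10) = -0.1440
  SO₂ term: 0.0053·5.1^0.26·exp(0.059·90-0.1440) = 1.418
  Cl⁻ term: 0.01025·21.4^0.27·exp(0.036·90+0.049·11.8) = 1.067
  r_corr = 1.418 + 1.067 = 2.485 μm/a
  mass loss = 2.485 μm/a × 8.96 g/cm³ = 22.27 g·m⁻²·a⁻¹
Ordering by g·m⁻²·a⁻¹: copper (22.3) > zinc (14.4)

zinc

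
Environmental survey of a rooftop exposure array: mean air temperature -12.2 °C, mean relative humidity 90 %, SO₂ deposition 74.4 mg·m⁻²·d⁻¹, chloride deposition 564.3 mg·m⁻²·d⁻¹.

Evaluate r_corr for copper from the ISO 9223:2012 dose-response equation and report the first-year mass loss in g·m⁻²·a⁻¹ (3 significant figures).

copper: temperature factor f = +0.126·(-22.2) = -2.7972
  sulphur-dioxide contribution → 0.2005 μm/a
  chloride contribution → 0.7964 μm/a
  ⇒ r_corr(copper) = 0.9969 μm/a
Convert to mass loss: 0.9969 μm/a × 8.96 g/cm³ = 8.932 g·m⁻²·a⁻¹

r_corr = 8.93 g·m⁻²·a⁻¹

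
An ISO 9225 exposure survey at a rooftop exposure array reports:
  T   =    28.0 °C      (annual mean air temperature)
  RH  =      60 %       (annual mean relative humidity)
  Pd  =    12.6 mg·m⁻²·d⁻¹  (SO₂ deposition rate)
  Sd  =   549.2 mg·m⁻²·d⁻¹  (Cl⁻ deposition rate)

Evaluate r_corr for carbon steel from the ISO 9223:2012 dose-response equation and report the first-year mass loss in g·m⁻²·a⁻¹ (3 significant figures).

r_corr = 953 g·m⁻²·a⁻¹

carbon steel: T>10 °C ⇒ hinge -0.054·(28.0−10) = -0.9720
  Pd branch = 1.77·Pd^0.52·e^(0.02·RH+f) = 8.302 μm/a
  Cl⁻ term: 0.102·549.2^0.62·exp(0.033·60+0.04·28.0) = 113.1
  r_corr = 8.302 + 113.1 = 121.4 μm/a
Convert to mass loss: 121.4 μm/a × 7.85 g/cm³ = 953.2 g·m⁻²·a⁻¹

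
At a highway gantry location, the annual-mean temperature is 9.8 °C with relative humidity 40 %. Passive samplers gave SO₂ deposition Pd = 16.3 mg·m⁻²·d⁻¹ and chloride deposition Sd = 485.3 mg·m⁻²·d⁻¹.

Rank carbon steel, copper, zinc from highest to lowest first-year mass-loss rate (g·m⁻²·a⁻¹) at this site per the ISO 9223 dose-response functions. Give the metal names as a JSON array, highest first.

["carbon steel", "zinc", "copper"]

carbon steel: T≤10 °C ⇒ hinge +0.150·(9.8−10) = -0.0300
  Pd branch = 1.77·Pd^0.52·e^(0.02·RH+f) = 16.32 μm/a
  Sd branch = 0.102·Sd^0.62·e^(0.033·RH+0.04·T) = 26.15 μm/a
  r_corr = 16.32 + 26.15 = 42.47 μm/a
  mass loss = 42.47 μm/a × 7.85 g/cm³ = 333.4 g·m⁻²·a⁻¹
copper: T≤10 °C ⇒ hinge +0.126·(9.8−10) = -0.0252
  Pd branch = 0.0053·Pd^0.26·e^(0.059·RH+f) = 0.1131 μm/a
  Cl⁻ term: 0.01025·485.3^0.27·exp(0.036·40+0.049·9.8) = 0.3714
  sum: 0.1131 + 0.3714 → r_corr = 0.4845 μm/a
  mass loss = 0.4845 μm/a × 8.96 g/cm³ = 4.341 g·m⁻²·a⁻¹
zinc: f(T) = +0.038·(T−10) [T≤10 °C] = -0.0076
  SO₂ term: 0.0129·16.3^0.44·exp(0.046·40-0.0076) = 0.2753
  Sd branch = 0.0175·Sd^0.57·e^(0.008·RH+0.085·T) = 1.883 μm/a
  sum: 0.2753 + 1.883 → r_corr = 2.158 μm/a
  mass loss = 2.158 μm/a × 7.14 g/cm³ = 15.41 g·m⁻²·a⁻¹
Ordering by g·m⁻²·a⁻¹: carbon steel (333) > zinc (15.4) > copper (4.34)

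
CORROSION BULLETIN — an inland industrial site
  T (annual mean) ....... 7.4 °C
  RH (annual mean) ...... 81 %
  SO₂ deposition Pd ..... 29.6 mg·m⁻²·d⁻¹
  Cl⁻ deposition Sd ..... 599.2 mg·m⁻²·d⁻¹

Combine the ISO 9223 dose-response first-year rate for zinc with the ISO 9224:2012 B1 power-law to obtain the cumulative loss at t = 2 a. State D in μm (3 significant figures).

zinc: temperature factor f = +0.038·(-2.6) = -0.0988
  sulphur-dioxide contribution → 2.154 μm/a
  chloride contribution → 2.404 μm/a
  total first-year rate 4.557 μm/a
ISO 9224: D(t) = r_corr · t^b with b = 0.813 (zinc, B1)
  D(2) = 4.557 × 2^0.813 = 4.557 × 1.757 = 8.007 μm

D(2) = 8.01 μm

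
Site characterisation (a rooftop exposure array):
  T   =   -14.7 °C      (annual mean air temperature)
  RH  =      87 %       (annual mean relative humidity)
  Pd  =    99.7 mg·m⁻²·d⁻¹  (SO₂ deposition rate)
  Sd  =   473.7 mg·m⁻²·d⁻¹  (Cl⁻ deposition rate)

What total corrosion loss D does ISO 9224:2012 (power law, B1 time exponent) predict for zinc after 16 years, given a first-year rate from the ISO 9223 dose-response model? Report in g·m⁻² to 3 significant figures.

D(16) = 165 g·m⁻²

zinc: f(T) = +0.038·(T−10) [T≤10 °C] = -0.9386
  Pd branch = 0.0129·Pd^0.44·e^(0.046·RH+f) = 2.091 μm/a
  Cl⁻ term: 0.0175·473.7^0.57·exp(0.008·87+0.085·-14.7) = 0.337
  r_corr = 2.091 + 0.337 = 2.428 μm/a
ISO 9224: D(t) = r_corr · t^b with b = 0.813 (zinc, B1)
  D(16) = 2.428 × 16^0.813 = 2.428 × 9.527 = 23.14 μm
  Mass loss = 23.14 μm × 7.14 g/cm³ = 165.2 g·m⁻²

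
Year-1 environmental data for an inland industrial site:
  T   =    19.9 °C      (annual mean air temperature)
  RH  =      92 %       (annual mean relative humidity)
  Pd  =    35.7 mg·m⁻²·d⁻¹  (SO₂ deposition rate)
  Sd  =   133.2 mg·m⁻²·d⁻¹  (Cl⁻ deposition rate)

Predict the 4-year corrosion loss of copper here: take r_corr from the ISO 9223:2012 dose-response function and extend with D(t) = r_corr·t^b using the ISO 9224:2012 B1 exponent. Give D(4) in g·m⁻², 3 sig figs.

copper: temperature factor f = -0.080·(9.9) = -0.7920
  Pd branch = 0.0053·Pd^0.26·e^(0.059·RH+f) = 1.385 μm/a
  Sd branch = 0.01025·Sd^0.27·e^(0.036·RH+0.049·T) = 2.794 μm/a
  r_corr = 1.385 + 2.794 = 4.179 μm/a
Long-term exponent b (ISO 9224 Table 2, B1) = 0.667
  D(4) = 4.179 × 4^0.667 = 4.179 × 2.521 = 10.53 μm
  Mass loss = 10.53 μm × 8.96 g/cm³ = 94.39 g·m⁻²

D(4) = 94.4 g·m⁻²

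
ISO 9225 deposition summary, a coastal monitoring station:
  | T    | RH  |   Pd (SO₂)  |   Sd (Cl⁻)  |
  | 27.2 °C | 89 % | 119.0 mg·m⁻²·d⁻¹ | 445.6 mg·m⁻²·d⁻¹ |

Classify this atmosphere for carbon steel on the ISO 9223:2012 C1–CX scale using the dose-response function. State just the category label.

carbon steel: temperature factor f = -0.054·(17.2) = -0.9288
  SO₂ term: 1.77·119.0^0.52·exp(0.02·89-0.9288) = 49.77
  Cl⁻ term: 0.102·445.6^0.62·exp(0.033·89+0.04·27.2) = 250.6
  sum: 49.77 + 250.6 → r_corr = 300.4 μm/a
Category bounds: 200…700 μm/a bracket r_corr ⇒ CX

CX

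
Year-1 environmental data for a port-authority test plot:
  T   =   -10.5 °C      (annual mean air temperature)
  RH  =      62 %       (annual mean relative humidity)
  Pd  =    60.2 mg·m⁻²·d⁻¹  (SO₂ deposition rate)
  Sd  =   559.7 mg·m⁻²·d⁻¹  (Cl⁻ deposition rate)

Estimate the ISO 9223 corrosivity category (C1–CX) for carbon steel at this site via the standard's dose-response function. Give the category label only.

carbon steel: f(T) = +0.150·(T−10) [T≤10 °C] = -3.0750
  Pd branch = 1.77·Pd^0.52·e^(0.02·RH+f) = 2.379 μm/a
  Cl⁻ term: 0.102·559.7^0.62·exp(0.033·62+0.04·-10.5) = 26.21
  r_corr = 2.379 + 26.21 = 28.59 μm/a
Category bounds: 25…50 μm/a bracket r_corr ⇒ C3

C3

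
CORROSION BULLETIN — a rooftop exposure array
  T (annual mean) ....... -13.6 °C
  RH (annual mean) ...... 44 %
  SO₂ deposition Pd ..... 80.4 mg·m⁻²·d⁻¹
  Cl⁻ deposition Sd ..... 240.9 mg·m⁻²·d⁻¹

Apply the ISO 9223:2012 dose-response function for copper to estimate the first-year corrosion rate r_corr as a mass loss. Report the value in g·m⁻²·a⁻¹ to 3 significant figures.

r_corr = 1.11 g·m⁻²·a⁻¹

copper: temperature factor f = +0.126·(-23.6) = -2.9736
  Pd branch = 0.0053·Pd^0.26·e^(0.059·RH+f) = 0.01137 μm/a
  Sd branch = 0.01025·Sd^0.27·e^(0.036·RH+0.049·T) = 0.1128 μm/a
  sum: 0.01137 + 0.1128 → r_corr = 0.1242 μm/a
Convert to mass loss: 0.1242 μm/a × 8.96 g/cm³ = 1.113 g·m⁻²·a⁻¹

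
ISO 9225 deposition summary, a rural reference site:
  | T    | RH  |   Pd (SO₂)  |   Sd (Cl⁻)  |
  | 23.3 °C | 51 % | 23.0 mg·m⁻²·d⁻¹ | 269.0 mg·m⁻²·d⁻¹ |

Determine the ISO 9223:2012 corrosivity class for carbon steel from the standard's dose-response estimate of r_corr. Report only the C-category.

C4

carbon steel: f(T) = -0.054·(T−10) [T>10 °C] = -0.7182
  SO₂ term: 1.77·23.0^0.52·exp(0.02·51-0.7182) = 12.22
  Sd branch = 0.102·Sd^0.62·e^(0.033·RH+0.04·T) = 44.74 μm/a
  sum: 12.22 + 44.74 → r_corr = 56.97 μm/a
57 μm/a falls in (50, 80] for carbon steel → category C4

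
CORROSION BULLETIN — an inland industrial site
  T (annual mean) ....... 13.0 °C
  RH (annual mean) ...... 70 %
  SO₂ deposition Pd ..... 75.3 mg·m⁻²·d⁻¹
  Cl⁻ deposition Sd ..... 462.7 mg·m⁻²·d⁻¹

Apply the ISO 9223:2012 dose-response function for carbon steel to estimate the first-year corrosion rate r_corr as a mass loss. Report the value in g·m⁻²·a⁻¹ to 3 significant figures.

carbon steel: T>10 °C ⇒ hinge -0.054·(13.0−10) = -0.1620
  Pd branch = 1.77·Pd^0.52·e^(0.02·RH+f) = 57.75 μm/a
  Sd branch = 0.102·Sd^0.62·e^(0.033·RH+0.04·T) = 77.65 μm/a
  sum: 57.75 + 77.65 → r_corr = 135.4 μm/a
Convert to mass loss: 135.4 μm/a × 7.85 g/cm³ = 1063 g·m⁻²·a⁻¹

r_corr = 1.06e+03 g·m⁻²·a⁻¹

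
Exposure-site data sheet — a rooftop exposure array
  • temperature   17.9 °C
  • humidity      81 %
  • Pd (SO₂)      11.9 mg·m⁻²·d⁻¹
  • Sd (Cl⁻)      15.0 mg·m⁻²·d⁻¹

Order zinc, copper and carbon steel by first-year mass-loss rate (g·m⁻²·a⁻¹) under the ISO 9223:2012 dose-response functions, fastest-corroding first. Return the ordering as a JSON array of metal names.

zinc: f(T) = -0.071·(T−10) [T>10 °C] = -0.5609
  Pd branch = 0.0129·Pd^0.44·e^(0.046·RH+f) = 0.9087 μm/a
  Cl⁻ term: 0.0175·15.0^0.57·exp(0.008·81+0.085·17.9) = 0.7172
  sum: 0.9087 + 0.7172 → r_corr = 1.626 μm/a
  mass loss = 1.626 μm/a × 7.14 g/cm³ = 11.61 g·m⁻²·a⁻¹
copper: f(T) = -0.080·(T−10) [T>10 °C] = -0.6320
  Pd branch = 0.0053·Pd^0.26·e^(0.059·RH+f) = 0.6382 μm/a
  Sd branch = 0.01025·Sd^0.27·e^(0.036·RH+0.049·T) = 0.9453 μm/a
  sum: 0.6382 + 0.9453 → r_corr = 1.584 μm/a
  mass loss = 1.584 μm/a × 8.96 g/cm³ = 14.19 g·m⁻²·a⁻¹
carbon steel: temperature factor f = -0.054·(7.9) = -0.4266
  Pd branch = 1.77·Pd^0.52·e^(0.02·RH+f) = 21.16 μm/a
  Cl⁻ term: 0.102·15.0^0.62·exp(0.033·81+0.04·17.9) = 16.2
  sum: 21.16 + 16.2 → r_corr = 37.36 μm/a
  mass loss = 37.36 μm/a × 7.85 g/cm³ = 293.3 g·m⁻²·a⁻¹
Ordering by g·m⁻²·a⁻¹: carbon steel (293) > copper (14.2) > zinc (11.6)

["carbon steel", "copper", "zinc"]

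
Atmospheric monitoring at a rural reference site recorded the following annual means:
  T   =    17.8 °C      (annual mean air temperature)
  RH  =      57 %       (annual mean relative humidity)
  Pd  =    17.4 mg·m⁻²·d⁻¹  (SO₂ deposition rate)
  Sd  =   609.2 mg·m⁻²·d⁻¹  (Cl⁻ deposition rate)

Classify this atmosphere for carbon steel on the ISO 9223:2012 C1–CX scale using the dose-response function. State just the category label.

carbon steel: f(T) = -0.054·(T−10) [T>10 °C] = -0.4212
  sulphur-dioxide contribution → 16.04 μm/a
  chloride contribution → 72.66 μm/a
  total first-year rate 88.7 μm/a
ISO 9223 Table 2 (carbon steel): 80 < 88.7 ≤ 200 μm/a ⇒ C5

C5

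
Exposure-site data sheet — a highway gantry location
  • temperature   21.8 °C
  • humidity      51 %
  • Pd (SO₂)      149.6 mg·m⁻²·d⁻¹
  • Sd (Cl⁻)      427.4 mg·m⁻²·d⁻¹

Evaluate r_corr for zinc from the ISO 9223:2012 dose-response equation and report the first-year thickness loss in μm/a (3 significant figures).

r_corr = 5.83 μm/a

zinc: temperature factor f = -0.071·(11.8) = -0.8378
  Pd branch = 0.0129·Pd^0.44·e^(0.046·RH+f) = 0.5279 μm/a
  Sd branch = 0.0175·Sd^0.57·e^(0.008·RH+0.085·T) = 5.303 μm/a
  sum: 0.5279 + 5.303 → r_corr = 5.831 μm/a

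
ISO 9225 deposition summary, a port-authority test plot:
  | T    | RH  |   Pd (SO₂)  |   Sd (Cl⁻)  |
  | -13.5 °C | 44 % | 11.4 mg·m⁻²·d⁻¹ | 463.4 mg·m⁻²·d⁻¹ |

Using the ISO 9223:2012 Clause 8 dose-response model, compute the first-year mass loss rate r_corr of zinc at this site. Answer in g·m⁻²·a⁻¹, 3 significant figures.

zinc: temperature factor f = +0.038·(-23.5) = -0.8930
  sulphur-dioxide contribution → 0.1166 μm/a
  chloride contribution → 0.2613 μm/a
  ⇒ r_corr(zinc) = 0.3779 μm/a
Convert to mass loss: 0.3779 μm/a × 7.14 g/cm³ = 2.698 g·m⁻²·a⁻¹

r_corr = 2.70 g·m⁻²·a⁻¹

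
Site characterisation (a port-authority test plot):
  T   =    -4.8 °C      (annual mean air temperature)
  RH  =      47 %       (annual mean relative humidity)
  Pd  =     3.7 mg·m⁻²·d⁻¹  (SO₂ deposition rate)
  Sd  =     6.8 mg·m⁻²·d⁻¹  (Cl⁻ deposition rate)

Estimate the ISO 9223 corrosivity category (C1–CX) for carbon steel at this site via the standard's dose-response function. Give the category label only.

carbon steel: T≤10 °C ⇒ hinge +0.150·(-4.8−10) = -2.2200
  sulphur-dioxide contribution → 0.9717 μm/a
  chloride contribution → 1.303 μm/a
  ⇒ r_corr(carbon steel) = 2.275 μm/a
ISO 9223 Table 2 (carbon steel): 1.3 < 2.27 ≤ 25 μm/a ⇒ C2

C2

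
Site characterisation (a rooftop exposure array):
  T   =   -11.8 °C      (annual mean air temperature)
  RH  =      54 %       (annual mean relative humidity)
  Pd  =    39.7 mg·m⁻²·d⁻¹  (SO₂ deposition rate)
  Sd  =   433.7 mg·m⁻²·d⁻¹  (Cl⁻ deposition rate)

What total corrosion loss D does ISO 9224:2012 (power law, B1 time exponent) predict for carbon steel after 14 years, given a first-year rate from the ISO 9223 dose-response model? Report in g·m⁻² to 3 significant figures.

D(14) = 551 g·m⁻²

carbon steel: T≤10 °C ⇒ hinge +0.150·(-11.8−10) = -3.2700
  Pd branch = 1.77·Pd^0.52·e^(0.02·RH+f) = 1.344 μm/a
  Cl⁻ term: 0.102·433.7^0.62·exp(0.033·54+0.04·-11.8) = 16.31
  r_corr = 1.344 + 16.31 = 17.66 μm/a
ISO 9224: D(t) = r_corr · t^b with b = 0.523 (carbon steel, B1)
  D(14) = 17.66 × 14^0.523 = 17.66 × 3.976 = 70.21 μm
  Mass loss = 70.21 μm × 7.85 g/cm³ = 551.1 g·m⁻²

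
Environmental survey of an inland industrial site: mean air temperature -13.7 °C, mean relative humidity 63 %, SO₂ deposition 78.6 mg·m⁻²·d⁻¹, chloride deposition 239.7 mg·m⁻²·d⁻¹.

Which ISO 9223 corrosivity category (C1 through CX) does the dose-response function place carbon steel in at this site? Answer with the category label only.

carbon steel: temperature factor f = +0.150·(-23.7) = -3.5550
  sulphur-dioxide contribution → 1.725 μm/a
  chloride contribution → 14.09 μm/a
  total first-year rate 15.82 μm/a
15.8 μm/a falls in (1.3, 25] for carbon steel → category C2

C2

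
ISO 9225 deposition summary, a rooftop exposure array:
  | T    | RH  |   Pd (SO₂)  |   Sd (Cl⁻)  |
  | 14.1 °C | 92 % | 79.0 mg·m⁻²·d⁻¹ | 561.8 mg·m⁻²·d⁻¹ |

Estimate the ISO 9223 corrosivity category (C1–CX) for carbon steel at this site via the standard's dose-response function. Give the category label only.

CX

carbon steel: T>10 °C ⇒ hinge -0.054·(14.1−10) = -0.2214
  sulphur-dioxide contribution → 86.63 μm/a
  chloride contribution → 189.1 μm/a
  ⇒ r_corr(carbon steel) = 275.8 μm/a
276 μm/a falls in (200, 700] for carbon steel → category CX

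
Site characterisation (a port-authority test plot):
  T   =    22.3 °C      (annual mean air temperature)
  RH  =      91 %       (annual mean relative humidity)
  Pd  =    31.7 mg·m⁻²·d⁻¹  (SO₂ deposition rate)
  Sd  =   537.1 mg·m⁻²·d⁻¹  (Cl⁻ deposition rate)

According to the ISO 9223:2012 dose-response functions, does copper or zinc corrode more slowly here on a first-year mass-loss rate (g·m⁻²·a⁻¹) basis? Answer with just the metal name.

copper: f(T) = -0.080·(T−10) [T>10 °C] = -0.9840
  sulphur-dioxide contribution → 1.045 μm/a
  chloride contribution → 4.417 μm/a
  ⇒ r_corr(copper) = 5.462 μm/a
  mass loss = 5.462 μm/a × 8.96 g/cm³ = 48.94 g·m⁻²·a⁻¹
zinc: f(T) = -0.071·(T−10) [T>10 °C] = -0.8733
  sulphur-dioxide contribution → 1.621 μm/a
  chloride contribution → 8.68 μm/a
  ⇒ r_corr(zinc) = 10.3 μm/a
  mass loss = 10.3 μm/a × 7.14 g/cm³ = 73.55 g·m⁻²·a⁻¹
Ordering by g·m⁻²·a⁻¹: zinc (73.6) > copper (48.9)

copper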